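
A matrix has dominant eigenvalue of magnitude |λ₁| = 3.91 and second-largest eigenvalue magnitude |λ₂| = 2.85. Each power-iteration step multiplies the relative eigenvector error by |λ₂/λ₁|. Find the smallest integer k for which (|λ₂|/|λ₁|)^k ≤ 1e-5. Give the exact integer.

37

|λ₂/λ₁| = 2.85/3.91 = 0.72890
Need k ≥ ln(1e-5) / ln(0.72890) = -11.5129 / -0.3162 ≈ 36.408
Smallest integer k satisfying the bound: 37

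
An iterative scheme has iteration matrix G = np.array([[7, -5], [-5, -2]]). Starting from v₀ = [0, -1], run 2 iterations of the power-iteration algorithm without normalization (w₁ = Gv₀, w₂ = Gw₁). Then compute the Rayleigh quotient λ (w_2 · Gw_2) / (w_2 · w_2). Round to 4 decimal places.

w1 = Gv₀ = (5, 2)
w2 = Gw1 = (25, -29)
Gw2 = (320, -67)
w2·Gw2 = 25·320 + (-29)·(-67) = 9943; w2·w2 = 25·25 + (-29)·(-29) = 1466
λ ≈ 9943/1466 = 6.7824

6.7824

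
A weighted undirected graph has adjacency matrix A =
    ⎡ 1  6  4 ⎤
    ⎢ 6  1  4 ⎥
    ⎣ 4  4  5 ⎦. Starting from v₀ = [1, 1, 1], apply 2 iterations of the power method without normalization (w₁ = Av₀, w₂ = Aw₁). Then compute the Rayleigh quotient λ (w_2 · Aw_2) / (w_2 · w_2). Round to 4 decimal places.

w1 = Av₀ = (11, 11, 13)
w2 = Aw1 = (129, 129, 153)
Aw2 = (1515, 1515, 1797)
w2·Aw2 = 129·1515 + 129·1515 + 153·1797 = 665811; w2·w2 = 129·129 + 129·129 + 153·153 = 56691
λ ≈ 665811/56691 = 11.7446

11.7446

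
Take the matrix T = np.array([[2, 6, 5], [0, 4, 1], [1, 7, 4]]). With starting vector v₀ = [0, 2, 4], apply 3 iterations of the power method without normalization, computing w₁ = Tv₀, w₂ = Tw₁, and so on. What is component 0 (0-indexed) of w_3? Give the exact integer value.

w1 = Tv₀ = (2·0 + 6·2 + 5·4; 0·0 + 4·2 + 1·4; 1·0 + 7·2 + 4·4) = (32, 12, 30)
w2 = Tw1 = (2·32 + 6·12 + 5·30; 0·32 + 4·12 + 1·30; 1·32 + 7·12 + 4·30) = (286, 78, 236)
w3 = Tw2 = (2220, 548, 1776)
The requested component of w3 is 2220.

2220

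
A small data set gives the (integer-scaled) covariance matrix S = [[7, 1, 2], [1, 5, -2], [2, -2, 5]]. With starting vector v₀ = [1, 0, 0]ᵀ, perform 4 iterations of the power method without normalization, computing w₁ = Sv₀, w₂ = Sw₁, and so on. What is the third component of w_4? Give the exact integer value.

1770

w1 = Sv₀ = (7, 1, 2)
w2 = Sw1 = (54, 8, 22)
w3 = Sw2 = (430, 50, 202)
w4 = Sw3 = (3464, 276, 1770)
The requested component of w4 is 1770.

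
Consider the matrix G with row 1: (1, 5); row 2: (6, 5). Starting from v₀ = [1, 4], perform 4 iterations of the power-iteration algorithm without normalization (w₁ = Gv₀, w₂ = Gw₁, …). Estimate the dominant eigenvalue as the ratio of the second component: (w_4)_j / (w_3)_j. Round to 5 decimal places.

8.92772

w1 = Gv₀ = (21, 26)
w2 = Gw1 = (151, 256)
w3 = Gw2 = (1431, 2186)
w4 = Gw3 = (12361, 19516)
Ratio at component: 19516 / 2186 = 8.92772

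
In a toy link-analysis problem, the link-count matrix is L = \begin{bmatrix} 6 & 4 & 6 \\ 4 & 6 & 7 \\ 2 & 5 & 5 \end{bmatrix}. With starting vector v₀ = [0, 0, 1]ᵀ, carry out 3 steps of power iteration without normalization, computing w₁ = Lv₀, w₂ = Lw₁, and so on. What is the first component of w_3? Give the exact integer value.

w1 = Lv₀ = (6·0 + 4·0 + 6·1; 4·0 + 6·0 + 7·1; 2·0 + 5·0 + 5·1) = (6, 7, 5)
w2 = Lw1 = (6·6 + 4·7 + 6·5; 4·6 + 6·7 + 7·5; 2·6 + 5·7 + 5·5) = (94, 101, 72)
w3 = Lw2 = (1400, 1486, 1053)
The requested component of w3 is 1400.

1400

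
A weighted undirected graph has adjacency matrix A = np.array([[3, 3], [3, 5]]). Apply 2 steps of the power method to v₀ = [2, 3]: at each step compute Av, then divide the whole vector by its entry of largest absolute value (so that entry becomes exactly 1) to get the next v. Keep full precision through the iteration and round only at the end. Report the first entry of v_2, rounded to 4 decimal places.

0.7200

Av0 = (15.00000, 21.00000); divide by 21.00000 → v1 = (0.71429, 1.00000)
Av1 = (5.14286, 7.14286); divide by 7.14286 → v2 = (0.72000, 1.00000)
Requested entry of v2: 108/150 = 0.7200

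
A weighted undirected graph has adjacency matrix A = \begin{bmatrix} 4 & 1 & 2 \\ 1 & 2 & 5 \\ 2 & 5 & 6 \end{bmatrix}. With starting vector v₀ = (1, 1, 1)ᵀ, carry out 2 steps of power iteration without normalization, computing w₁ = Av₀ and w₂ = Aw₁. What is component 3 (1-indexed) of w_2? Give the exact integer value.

132

w1 = Av₀ = (7, 8, 13)
w2 = Aw1 = (62, 88, 132)
The requested component of w2 is 132.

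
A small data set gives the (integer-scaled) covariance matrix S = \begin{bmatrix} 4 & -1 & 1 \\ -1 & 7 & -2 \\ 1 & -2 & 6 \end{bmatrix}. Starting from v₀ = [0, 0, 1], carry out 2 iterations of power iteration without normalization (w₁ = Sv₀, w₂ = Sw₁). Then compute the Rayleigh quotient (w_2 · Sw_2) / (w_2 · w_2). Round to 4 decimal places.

w1 = Sv₀ = (1, -2, 6)
w2 = Sw1 = (12, -27, 41)
Sw2 = (116, -283, 312)
w2·Sw2 = 12·116 + (-27)·(-283) + 41·312 = 21825; w2·w2 = 12·12 + (-27)·(-27) + 41·41 = 2554
λ ≈ 21825/2554 = 8.5454

8.5454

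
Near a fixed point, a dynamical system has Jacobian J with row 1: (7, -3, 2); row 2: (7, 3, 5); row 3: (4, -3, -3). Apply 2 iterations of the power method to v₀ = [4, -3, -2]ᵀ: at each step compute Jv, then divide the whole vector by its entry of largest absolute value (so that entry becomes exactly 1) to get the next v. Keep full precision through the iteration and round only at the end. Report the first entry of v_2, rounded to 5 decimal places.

0.64407

Jv0 = (33.000000, 9.000000, 31.000000); divide by 33.000000 → v1 = (1.000000, 0.272727, 0.939394)
Jv1 = (8.060606, 12.515152, 0.363636); divide by 12.515152 → v2 = (0.644068, 1.000000, 0.029056)
Requested entry of v2: 266/413 = 0.64407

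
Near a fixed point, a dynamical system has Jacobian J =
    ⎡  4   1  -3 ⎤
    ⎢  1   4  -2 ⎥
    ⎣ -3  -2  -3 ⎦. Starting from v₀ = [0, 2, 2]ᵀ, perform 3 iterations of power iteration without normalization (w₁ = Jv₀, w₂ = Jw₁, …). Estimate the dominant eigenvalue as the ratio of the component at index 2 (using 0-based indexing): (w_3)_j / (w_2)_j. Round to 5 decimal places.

λ ≈ -6.47059

w1 = Jv₀ = (4·0 + 1·2 + (-3)·2; 1·0 + 4·2 + (-2)·2; (-3)·0 + (-2)·2 + (-3)·2) = (-4, 4, -10)
w2 = Jw1 = (4·(-4) + 1·4 + (-3)·(-10); 1·(-4) + 4·4 + (-2)·(-10); (-3)·(-4) + (-2)·4 + (-3)·(-10)) = (18, 32, 34)
w3 = Jw2 = (2, 78, -220)
Ratio at component: -220 / 34 = -6.47059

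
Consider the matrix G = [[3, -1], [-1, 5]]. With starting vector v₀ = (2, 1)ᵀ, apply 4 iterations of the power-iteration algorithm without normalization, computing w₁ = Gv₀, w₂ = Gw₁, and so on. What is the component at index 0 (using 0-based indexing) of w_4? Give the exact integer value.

40

w1 = Gv₀ = (3·2 + (-1)·1; (-1)·2 + 5·1) = (5, 3)
w2 = Gw1 = (3·5 + (-1)·3; (-1)·5 + 5·3) = (12, 10)
w3 = Gw2 = (26, 38)
w4 = Gw3 = (40, 164)
The requested component of w4 is 40.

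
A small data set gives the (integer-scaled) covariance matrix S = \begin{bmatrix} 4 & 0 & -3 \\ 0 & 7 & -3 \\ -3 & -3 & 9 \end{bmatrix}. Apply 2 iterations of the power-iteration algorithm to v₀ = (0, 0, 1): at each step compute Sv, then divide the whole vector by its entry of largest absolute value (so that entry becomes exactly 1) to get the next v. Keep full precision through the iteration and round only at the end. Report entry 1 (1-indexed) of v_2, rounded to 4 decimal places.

-0.3939

Sv0 = (-3.00000, -3.00000, 9.00000); divide by 9.00000 → v1 = (-0.33333, -0.33333, 1.00000)
Sv1 = (-4.33333, -5.33333, 11.00000); divide by 11.00000 → v2 = (-0.39394, -0.48485, 1.00000)
Requested entry of v2: -39/99 = -0.3939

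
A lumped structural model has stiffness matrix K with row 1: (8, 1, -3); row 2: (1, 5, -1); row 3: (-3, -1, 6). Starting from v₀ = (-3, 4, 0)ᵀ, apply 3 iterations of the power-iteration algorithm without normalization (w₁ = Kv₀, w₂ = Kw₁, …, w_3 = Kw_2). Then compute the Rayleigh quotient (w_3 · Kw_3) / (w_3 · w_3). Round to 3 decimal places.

w1 = Kv₀ = (-20, 17, 5)
w2 = Kw1 = (-158, 60, 73)
w3 = Kw2 = (-1423, 69, 852)
Kw3 = (-13871, -1930, 9312)
w3·Kw3 = (-1423)·(-13871) + 69·(-1930) + 852·9312 = 27539087; w3·w3 = (-1423)·(-1423) + 69·69 + 852·852 = 2755594
λ ≈ 27539087/2755594 = 9.994

λ ≈ 9.994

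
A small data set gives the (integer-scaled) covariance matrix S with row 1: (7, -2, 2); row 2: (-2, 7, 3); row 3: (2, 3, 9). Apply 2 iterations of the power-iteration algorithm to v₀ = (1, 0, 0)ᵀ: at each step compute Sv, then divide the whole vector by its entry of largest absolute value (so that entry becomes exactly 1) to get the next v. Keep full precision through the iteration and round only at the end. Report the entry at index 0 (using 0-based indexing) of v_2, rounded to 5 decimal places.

Sv0 = (7.000000, -2.000000, 2.000000); divide by 7.000000 → v1 = (1.000000, -0.285714, 0.285714)
Sv1 = (8.142857, -3.142857, 3.714286); divide by 8.142857 → v2 = (1.000000, -0.385965, 0.456140)
Requested entry of v2: 57/57 = 1.00000

1.00000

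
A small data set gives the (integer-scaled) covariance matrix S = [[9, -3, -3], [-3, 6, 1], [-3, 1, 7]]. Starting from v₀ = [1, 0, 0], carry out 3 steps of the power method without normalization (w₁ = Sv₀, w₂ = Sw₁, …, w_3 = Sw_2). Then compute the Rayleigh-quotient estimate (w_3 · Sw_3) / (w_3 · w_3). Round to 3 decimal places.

12.565

w1 = Sv₀ = (9·1 + (-3)·0 + (-3)·0; (-3)·1 + 6·0 + 1·0; (-3)·1 + 1·0 + 7·0) = (9, -3, -3)
w2 = Sw1 = (9·9 + (-3)·(-3) + (-3)·(-3); (-3)·9 + 6·(-3) + 1·(-3); (-3)·9 + 1·(-3) + 7·(-3)) = (99, -48, -51)
w3 = Sw2 = (1188, -636, -702)
Sw3 = (14706, -8082, -9114)
w3·Sw3 = 1188·14706 + (-636)·(-8082) + (-702)·(-9114) = 29008908; w3·w3 = 1188·1188 + (-636)·(-636) + (-702)·(-702) = 2308644
λ ≈ 29008908/2308644 = 12.565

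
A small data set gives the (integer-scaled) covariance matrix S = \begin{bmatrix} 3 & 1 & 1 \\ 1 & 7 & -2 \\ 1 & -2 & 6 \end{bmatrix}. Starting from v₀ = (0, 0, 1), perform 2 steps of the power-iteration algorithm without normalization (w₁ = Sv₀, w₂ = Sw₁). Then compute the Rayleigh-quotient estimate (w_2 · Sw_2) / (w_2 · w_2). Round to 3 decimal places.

λ ≈ 8.039

w1 = Sv₀ = (3·0 + 1·0 + 1·1; 1·0 + 7·0 + (-2)·1; 1·0 + (-2)·0 + 6·1) = (1, -2, 6)
w2 = Sw1 = (3·1 + 1·(-2) + 1·6; 1·1 + 7·(-2) + (-2)·6; 1·1 + (-2)·(-2) + 6·6) = (7, -25, 41)
Sw2 = (37, -250, 303)
w2·Sw2 = 7·37 + (-25)·(-250) + 41·303 = 18932; w2·w2 = 7·7 + (-25)·(-25) + 41·41 = 2355
λ ≈ 18932/2355 = 8.039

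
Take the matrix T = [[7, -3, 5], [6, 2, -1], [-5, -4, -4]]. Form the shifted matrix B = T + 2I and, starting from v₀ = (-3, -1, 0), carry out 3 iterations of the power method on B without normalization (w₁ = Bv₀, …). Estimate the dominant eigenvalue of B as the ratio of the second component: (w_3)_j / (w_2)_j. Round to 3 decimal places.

B = T + 2I has rows (9, -3, 5); (6, 4, -1); (-5, -4, -2)
w1 = Bv₀ = (9·(-3) + (-3)·(-1) + 5·0; 6·(-3) + 4·(-1) + (-1)·0; (-5)·(-3) + (-4)·(-1) + (-2)·0) = (-24, -22, 19)
w2 = Bw1 = (9·(-24) + (-3)·(-22) + 5·19; 6·(-24) + 4·(-22) + (-1)·19; (-5)·(-24) + (-4)·(-22) + (-2)·19) = (-55, -251, 170)
w3 = Bw2 = (1108, -1504, 939)
Ratio: -1504/-251 = 5.992

μ ≈ 5.992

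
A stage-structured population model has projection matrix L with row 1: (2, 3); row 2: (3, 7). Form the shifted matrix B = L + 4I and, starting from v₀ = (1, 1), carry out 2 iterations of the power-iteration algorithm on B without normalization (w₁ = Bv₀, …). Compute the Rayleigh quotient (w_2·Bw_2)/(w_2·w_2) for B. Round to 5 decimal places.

B = L + 4I has rows (6, 3); (3, 11)
w1 = Bv₀ = (6·1 + 3·1; 3·1 + 11·1) = (9, 14)
w2 = Bw1 = (6·9 + 3·14; 3·9 + 11·14) = (96, 181)
Bw2 = (1119, 2279)
w2·Bw2 = 519923; w2·w2 = 41977; μ ≈ 519923/41977 = 12.38590

μ ≈ 12.38590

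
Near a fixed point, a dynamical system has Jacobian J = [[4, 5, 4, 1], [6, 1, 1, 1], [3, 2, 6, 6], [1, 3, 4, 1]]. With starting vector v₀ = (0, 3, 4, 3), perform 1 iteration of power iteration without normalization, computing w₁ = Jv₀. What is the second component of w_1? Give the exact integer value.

w1 = Jv₀ = (4·0 + 5·3 + 4·4 + 1·3; 6·0 + 1·3 + 1·4 + 1·3; 3·0 + 2·3 + 6·4 + 6·3; 1·0 + 3·3 + 4·4 + 1·3) = (34, 10, 48, 28)
The requested component of w1 is 10.

10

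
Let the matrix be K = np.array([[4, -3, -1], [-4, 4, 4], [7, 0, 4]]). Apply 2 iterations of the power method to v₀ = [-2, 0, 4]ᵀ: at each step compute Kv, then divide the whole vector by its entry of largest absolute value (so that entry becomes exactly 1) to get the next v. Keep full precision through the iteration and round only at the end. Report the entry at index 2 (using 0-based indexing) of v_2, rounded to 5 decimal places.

Kv0 = (-12.000000, 24.000000, 2.000000); divide by 24.000000 → v1 = (-0.500000, 1.000000, 0.083333)
Kv1 = (-5.083333, 6.333333, -3.166667); divide by 6.333333 → v2 = (-0.802632, 1.000000, -0.500000)
Requested entry of v2: -76/152 = -0.50000

-0.50000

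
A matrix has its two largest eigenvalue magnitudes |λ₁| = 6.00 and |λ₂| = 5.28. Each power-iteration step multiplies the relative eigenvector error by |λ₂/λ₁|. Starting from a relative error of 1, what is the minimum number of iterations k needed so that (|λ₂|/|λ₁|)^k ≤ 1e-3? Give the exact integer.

|λ₂/λ₁| = 5.28/6.00 = 0.88000
Need k ≥ ln(1e-3) / ln(0.88000) = -6.9078 / -0.1278 ≈ 54.037
Smallest integer k satisfying the bound: 55

55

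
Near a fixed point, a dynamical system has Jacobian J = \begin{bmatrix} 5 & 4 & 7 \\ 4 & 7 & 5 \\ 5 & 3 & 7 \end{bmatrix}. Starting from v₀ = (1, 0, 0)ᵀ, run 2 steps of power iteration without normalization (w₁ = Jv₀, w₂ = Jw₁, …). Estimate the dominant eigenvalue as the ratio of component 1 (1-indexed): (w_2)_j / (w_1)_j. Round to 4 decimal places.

w1 = Jv₀ = (5·1 + 4·0 + 7·0; 4·1 + 7·0 + 5·0; 5·1 + 3·0 + 7·0) = (5, 4, 5)
w2 = Jw1 = (5·5 + 4·4 + 7·5; 4·5 + 7·4 + 5·5; 5·5 + 3·4 + 7·5) = (76, 73, 72)
Ratio at component: 76 / 5 = 15.2000

λ ≈ 15.2000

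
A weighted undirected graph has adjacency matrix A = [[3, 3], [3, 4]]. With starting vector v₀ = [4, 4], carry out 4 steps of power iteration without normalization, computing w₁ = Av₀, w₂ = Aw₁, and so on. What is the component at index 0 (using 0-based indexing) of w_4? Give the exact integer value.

w1 = Av₀ = (3·4 + 3·4; 3·4 + 4·4) = (24, 28)
w2 = Aw1 = (3·24 + 3·28; 3·24 + 4·28) = (156, 184)
w3 = Aw2 = (1020, 1204)
w4 = Aw3 = (6672, 7876)
The requested component of w4 is 6672.

6672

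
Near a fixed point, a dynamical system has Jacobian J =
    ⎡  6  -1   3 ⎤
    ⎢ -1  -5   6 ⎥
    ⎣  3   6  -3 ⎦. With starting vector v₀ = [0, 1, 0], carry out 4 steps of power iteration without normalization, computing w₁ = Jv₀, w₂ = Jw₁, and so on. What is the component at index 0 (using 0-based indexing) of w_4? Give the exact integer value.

w1 = Jv₀ = (6·0 + (-1)·1 + 3·0; (-1)·0 + (-5)·1 + 6·0; 3·0 + 6·1 + (-3)·0) = (-1, -5, 6)
w2 = Jw1 = (6·(-1) + (-1)·(-5) + 3·6; (-1)·(-1) + (-5)·(-5) + 6·6; 3·(-1) + 6·(-5) + (-3)·6) = (17, 62, -51)
w3 = Jw2 = (-113, -633, 576)
w4 = Jw3 = (1683, 6734, -5865)
The requested component of w4 is 1683.

1683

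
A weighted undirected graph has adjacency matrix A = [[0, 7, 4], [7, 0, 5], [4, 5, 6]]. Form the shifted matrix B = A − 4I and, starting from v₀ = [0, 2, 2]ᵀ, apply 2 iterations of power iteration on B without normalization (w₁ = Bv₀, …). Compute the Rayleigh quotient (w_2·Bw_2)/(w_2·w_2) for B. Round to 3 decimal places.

0.691

B = A − 4I has rows (-4, 7, 4); (7, -4, 5); (4, 5, 2)
w1 = Bv₀ = ((-4)·0 + 7·2 + 4·2; 7·0 + (-4)·2 + 5·2; 4·0 + 5·2 + 2·2) = (22, 2, 14)
w2 = Bw1 = ((-4)·22 + 7·2 + 4·14; 7·22 + (-4)·2 + 5·14; 4·22 + 5·2 + 2·14) = (-18, 216, 126)
Bw2 = (2088, -360, 1260)
w2·Bw2 = 43416; w2·w2 = 62856; μ ≈ 43416/62856 = 0.691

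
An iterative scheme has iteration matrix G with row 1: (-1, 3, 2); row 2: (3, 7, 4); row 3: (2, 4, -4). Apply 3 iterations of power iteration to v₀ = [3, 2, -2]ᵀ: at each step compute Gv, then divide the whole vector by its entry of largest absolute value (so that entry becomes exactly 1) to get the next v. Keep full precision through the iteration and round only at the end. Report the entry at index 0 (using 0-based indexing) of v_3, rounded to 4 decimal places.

0.2838

Gv0 = (-1.00000, 15.00000, 22.00000); divide by 22.00000 → v1 = (-0.04545, 0.68182, 1.00000)
Gv1 = (4.09091, 8.63636, -1.36364); divide by 8.63636 → v2 = (0.47368, 1.00000, -0.15789)
Gv2 = (2.21053, 7.78947, 5.57895); divide by 7.78947 → v3 = (0.28378, 1.00000, 0.71622)
Requested entry of v3: 420/1480 = 0.2838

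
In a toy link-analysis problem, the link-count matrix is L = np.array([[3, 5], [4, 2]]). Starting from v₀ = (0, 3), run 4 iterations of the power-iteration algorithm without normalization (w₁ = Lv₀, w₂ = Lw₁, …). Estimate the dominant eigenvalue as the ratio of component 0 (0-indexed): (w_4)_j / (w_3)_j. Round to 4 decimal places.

w1 = Lv₀ = (3·0 + 5·3; 4·0 + 2·3) = (15, 6)
w2 = Lw1 = (3·15 + 5·6; 4·15 + 2·6) = (75, 72)
w3 = Lw2 = (585, 444)
w4 = Lw3 = (3975, 3228)
Ratio at component: 3975 / 585 = 6.7949

6.7949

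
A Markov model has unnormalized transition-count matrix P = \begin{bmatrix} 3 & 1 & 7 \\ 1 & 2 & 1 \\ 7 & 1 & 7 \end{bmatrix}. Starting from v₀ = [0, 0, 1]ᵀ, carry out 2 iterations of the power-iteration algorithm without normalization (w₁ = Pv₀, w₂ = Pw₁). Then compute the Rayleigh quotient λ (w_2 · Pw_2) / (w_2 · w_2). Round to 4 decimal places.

12.4578

w1 = Pv₀ = (7, 1, 7)
w2 = Pw1 = (71, 16, 99)
Pw2 = (922, 202, 1206)
w2·Pw2 = 71·922 + 16·202 + 99·1206 = 188088; w2·w2 = 71·71 + 16·16 + 99·99 = 15098
λ ≈ 188088/15098 = 12.4578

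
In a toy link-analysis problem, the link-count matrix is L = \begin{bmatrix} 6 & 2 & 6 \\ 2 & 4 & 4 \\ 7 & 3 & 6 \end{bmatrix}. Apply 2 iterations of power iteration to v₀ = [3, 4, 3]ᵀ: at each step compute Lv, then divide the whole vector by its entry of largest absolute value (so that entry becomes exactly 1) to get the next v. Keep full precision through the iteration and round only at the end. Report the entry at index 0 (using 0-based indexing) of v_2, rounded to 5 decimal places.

Lv0 = (44.000000, 34.000000, 51.000000); divide by 51.000000 → v1 = (0.862745, 0.666667, 1.000000)
Lv1 = (12.509804, 8.392157, 14.039216); divide by 14.039216 → v2 = (0.891061, 0.597765, 1.000000)
Requested entry of v2: 638/716 = 0.89106

0.89106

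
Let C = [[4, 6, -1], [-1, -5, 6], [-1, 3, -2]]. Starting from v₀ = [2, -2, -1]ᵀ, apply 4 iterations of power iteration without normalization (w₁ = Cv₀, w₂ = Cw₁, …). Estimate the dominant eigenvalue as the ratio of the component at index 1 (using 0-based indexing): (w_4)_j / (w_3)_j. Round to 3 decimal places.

w1 = Cv₀ = (4·2 + 6·(-2) + (-1)·(-1); (-1)·2 + (-5)·(-2) + 6·(-1); (-1)·2 + 3·(-2) + (-2)·(-1)) = (-3, 2, -6)
w2 = Cw1 = (4·(-3) + 6·2 + (-1)·(-6); (-1)·(-3) + (-5)·2 + 6·(-6); (-1)·(-3) + 3·2 + (-2)·(-6)) = (6, -43, 21)
w3 = Cw2 = (-255, 335, -177)
w4 = Cw3 = (1167, -2482, 1614)
Ratio at component: -2482 / 335 = -7.409

λ ≈ -7.409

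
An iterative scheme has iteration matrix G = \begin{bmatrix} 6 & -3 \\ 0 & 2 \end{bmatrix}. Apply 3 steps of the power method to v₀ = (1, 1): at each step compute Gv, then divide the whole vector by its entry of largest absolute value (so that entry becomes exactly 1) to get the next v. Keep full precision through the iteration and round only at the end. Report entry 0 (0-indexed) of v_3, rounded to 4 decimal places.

Gv0 = (3.00000, 2.00000); divide by 3.00000 → v1 = (1.00000, 0.66667)
Gv1 = (4.00000, 1.33333); divide by 4.00000 → v2 = (1.00000, 0.33333)
Gv2 = (5.00000, 0.66667); divide by 5.00000 → v3 = (1.00000, 0.13333)
Requested entry of v3: 60/60 = 1.0000

1.0000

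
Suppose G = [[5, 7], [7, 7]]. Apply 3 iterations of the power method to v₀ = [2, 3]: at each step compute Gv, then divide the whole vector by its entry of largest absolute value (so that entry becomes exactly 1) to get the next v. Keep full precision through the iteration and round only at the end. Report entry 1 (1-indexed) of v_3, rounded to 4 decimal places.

0.8674

Gv0 = (31.00000, 35.00000); divide by 35.00000 → v1 = (0.88571, 1.00000)
Gv1 = (11.42857, 13.20000); divide by 13.20000 → v2 = (0.86580, 1.00000)
Gv2 = (11.32900, 13.06061); divide by 13.06061 → v3 = (0.86742, 1.00000)
Requested entry of v3: 5234/6034 = 0.8674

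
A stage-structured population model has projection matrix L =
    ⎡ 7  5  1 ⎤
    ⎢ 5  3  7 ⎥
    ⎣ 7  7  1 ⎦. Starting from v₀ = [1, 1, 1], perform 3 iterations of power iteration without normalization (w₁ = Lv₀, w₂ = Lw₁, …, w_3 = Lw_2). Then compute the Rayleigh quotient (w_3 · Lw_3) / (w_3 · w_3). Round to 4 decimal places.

14.1027

w1 = Lv₀ = (13, 15, 15)
w2 = Lw1 = (181, 215, 211)
w3 = Lw2 = (2553, 3027, 2983)
Lw3 = (35989, 42727, 42043)
w3·Lw3 = 2553·35989 + 3027·42727 + 2983·42043 = 346628815; w3·w3 = 2553·2553 + 3027·3027 + 2983·2983 = 24578827
λ ≈ 346628815/24578827 = 14.1027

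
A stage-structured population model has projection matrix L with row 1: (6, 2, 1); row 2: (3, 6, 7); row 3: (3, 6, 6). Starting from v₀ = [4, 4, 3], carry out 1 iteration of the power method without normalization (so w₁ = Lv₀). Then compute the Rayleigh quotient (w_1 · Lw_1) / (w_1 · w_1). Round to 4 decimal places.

13.7874

w1 = Lv₀ = (35, 57, 54)
Lw1 = (378, 825, 771)
w1·Lw1 = 35·378 + 57·825 + 54·771 = 101889; w1·w1 = 35·35 + 57·57 + 54·54 = 7390
λ ≈ 101889/7390 = 13.7874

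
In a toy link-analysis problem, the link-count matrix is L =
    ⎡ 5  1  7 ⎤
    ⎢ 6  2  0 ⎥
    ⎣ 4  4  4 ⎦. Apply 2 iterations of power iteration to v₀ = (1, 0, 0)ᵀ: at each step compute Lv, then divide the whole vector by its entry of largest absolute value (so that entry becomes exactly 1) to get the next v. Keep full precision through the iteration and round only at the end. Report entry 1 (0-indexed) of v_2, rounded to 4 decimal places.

0.7000

Lv0 = (5.00000, 6.00000, 4.00000); divide by 6.00000 → v1 = (0.83333, 1.00000, 0.66667)
Lv1 = (9.83333, 7.00000, 10.00000); divide by 10.00000 → v2 = (0.98333, 0.70000, 1.00000)
Requested entry of v2: 42/60 = 0.7000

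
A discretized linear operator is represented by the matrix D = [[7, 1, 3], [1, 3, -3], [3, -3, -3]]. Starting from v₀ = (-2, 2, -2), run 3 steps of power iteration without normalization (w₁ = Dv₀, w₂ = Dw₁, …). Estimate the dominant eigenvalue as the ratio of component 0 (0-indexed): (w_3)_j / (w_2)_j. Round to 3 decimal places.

8.254

w1 = Dv₀ = (7·(-2) + 1·2 + 3·(-2); 1·(-2) + 3·2 + (-3)·(-2); 3·(-2) + (-3)·2 + (-3)·(-2)) = (-18, 10, -6)
w2 = Dw1 = (7·(-18) + 1·10 + 3·(-6); 1·(-18) + 3·10 + (-3)·(-6); 3·(-18) + (-3)·10 + (-3)·(-6)) = (-134, 30, -66)
w3 = Dw2 = (-1106, 154, -294)
Ratio at component: -1106 / -134 = 8.254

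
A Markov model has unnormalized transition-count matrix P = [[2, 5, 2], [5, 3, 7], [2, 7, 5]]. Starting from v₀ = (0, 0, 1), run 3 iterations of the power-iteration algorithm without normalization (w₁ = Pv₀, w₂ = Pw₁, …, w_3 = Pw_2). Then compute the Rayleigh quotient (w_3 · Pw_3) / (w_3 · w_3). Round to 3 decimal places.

w1 = Pv₀ = (2·0 + 5·0 + 2·1; 5·0 + 3·0 + 7·1; 2·0 + 7·0 + 5·1) = (2, 7, 5)
w2 = Pw1 = (2·2 + 5·7 + 2·5; 5·2 + 3·7 + 7·5; 2·2 + 7·7 + 5·5) = (49, 66, 78)
w3 = Pw2 = (584, 989, 950)
Pw3 = (8013, 12537, 12841)
w3·Pw3 = 584·8013 + 989·12537 + 950·12841 = 29277635; w3·w3 = 584·584 + 989·989 + 950·950 = 2221677
λ ≈ 29277635/2221677 = 13.178

λ ≈ 13.178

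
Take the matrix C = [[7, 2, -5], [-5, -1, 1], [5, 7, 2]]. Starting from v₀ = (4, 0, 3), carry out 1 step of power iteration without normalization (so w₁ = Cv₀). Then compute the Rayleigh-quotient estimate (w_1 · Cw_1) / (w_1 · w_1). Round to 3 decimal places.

-0.553

w1 = Cv₀ = (7·4 + 2·0 + (-5)·3; (-5)·4 + (-1)·0 + 1·3; 5·4 + 7·0 + 2·3) = (13, -17, 26)
Cw1 = (-73, -22, -2)
w1·Cw1 = 13·(-73) + (-17)·(-22) + 26·(-2) = -627; w1·w1 = 13·13 + (-17)·(-17) + 26·26 = 1134
λ ≈ -627/1134 = -0.553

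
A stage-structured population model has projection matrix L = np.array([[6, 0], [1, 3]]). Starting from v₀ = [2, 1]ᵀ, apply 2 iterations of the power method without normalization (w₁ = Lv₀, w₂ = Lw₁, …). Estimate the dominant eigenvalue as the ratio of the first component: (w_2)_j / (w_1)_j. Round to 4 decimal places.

w1 = Lv₀ = (12, 5)
w2 = Lw1 = (72, 27)
Ratio at component: 72 / 12 = 6.0000

λ ≈ 6.0000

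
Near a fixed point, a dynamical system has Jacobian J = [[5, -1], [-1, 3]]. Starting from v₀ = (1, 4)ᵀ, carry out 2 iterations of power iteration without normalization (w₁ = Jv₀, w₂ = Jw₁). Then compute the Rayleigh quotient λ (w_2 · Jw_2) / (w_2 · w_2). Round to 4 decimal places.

λ ≈ 3.4302

w1 = Jv₀ = (1, 11)
w2 = Jw1 = (-6, 32)
Jw2 = (-62, 102)
w2·Jw2 = (-6)·(-62) + 32·102 = 3636; w2·w2 = (-6)·(-6) + 32·32 = 1060
λ ≈ 3636/1060 = 3.4302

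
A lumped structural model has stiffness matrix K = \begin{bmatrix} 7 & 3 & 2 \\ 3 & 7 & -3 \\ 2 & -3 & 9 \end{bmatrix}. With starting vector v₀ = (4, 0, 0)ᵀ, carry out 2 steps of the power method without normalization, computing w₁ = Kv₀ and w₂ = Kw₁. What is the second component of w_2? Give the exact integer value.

144

w1 = Kv₀ = (7·4 + 3·0 + 2·0; 3·4 + 7·0 + (-3)·0; 2·4 + (-3)·0 + 9·0) = (28, 12, 8)
w2 = Kw1 = (7·28 + 3·12 + 2·8; 3·28 + 7·12 + (-3)·8; 2·28 + (-3)·12 + 9·8) = (248, 144, 92)
The requested component of w2 is 144.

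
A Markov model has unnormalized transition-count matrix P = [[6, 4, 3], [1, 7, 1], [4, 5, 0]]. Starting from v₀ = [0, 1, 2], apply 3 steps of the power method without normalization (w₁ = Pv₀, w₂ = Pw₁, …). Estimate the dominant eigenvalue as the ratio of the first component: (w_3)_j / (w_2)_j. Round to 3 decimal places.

w1 = Pv₀ = (6·0 + 4·1 + 3·2; 1·0 + 7·1 + 1·2; 4·0 + 5·1 + 0·2) = (10, 9, 5)
w2 = Pw1 = (6·10 + 4·9 + 3·5; 1·10 + 7·9 + 1·5; 4·10 + 5·9 + 0·5) = (111, 78, 85)
w3 = Pw2 = (1233, 742, 834)
Ratio at component: 1233 / 111 = 11.108

λ ≈ 11.108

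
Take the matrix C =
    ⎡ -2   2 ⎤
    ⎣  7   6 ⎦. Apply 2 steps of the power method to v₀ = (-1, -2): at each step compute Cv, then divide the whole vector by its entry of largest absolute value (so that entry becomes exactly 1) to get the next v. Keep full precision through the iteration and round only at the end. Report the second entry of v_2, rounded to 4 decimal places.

Cv0 = (-2.00000, -19.00000); divide by -19.00000 → v1 = (0.10526, 1.00000)
Cv1 = (1.78947, 6.73684); divide by 6.73684 → v2 = (0.26563, 1.00000)
Requested entry of v2: -128/-128 = 1.0000

1.0000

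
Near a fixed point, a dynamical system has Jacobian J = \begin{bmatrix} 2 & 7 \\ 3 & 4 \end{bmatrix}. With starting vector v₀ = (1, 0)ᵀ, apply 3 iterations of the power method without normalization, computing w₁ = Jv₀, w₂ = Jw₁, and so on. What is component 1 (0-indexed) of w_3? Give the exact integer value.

w1 = Jv₀ = (2, 3)
w2 = Jw1 = (25, 18)
w3 = Jw2 = (176, 147)
The requested component of w3 is 147.

147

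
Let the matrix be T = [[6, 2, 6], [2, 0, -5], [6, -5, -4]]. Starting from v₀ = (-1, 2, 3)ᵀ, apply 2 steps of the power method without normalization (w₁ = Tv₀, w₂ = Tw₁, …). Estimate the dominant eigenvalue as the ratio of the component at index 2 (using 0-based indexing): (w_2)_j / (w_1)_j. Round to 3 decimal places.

-10.464

w1 = Tv₀ = (6·(-1) + 2·2 + 6·3; 2·(-1) + 0·2 + (-5)·3; 6·(-1) + (-5)·2 + (-4)·3) = (16, -17, -28)
w2 = Tw1 = (6·16 + 2·(-17) + 6·(-28); 2·16 + 0·(-17) + (-5)·(-28); 6·16 + (-5)·(-17) + (-4)·(-28)) = (-106, 172, 293)
Ratio at component: 293 / -28 = -10.464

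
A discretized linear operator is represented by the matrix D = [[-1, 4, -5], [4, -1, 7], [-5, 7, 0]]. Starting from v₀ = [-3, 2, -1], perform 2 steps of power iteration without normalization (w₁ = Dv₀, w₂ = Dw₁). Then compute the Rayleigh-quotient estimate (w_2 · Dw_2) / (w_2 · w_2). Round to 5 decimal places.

λ ≈ -11.20250

w1 = Dv₀ = (16, -21, 29)
w2 = Dw1 = (-245, 288, -227)
Dw2 = (2532, -2857, 3241)
w2·Dw2 = (-245)·2532 + 288·(-2857) + (-227)·3241 = -2178863; w2·w2 = (-245)·(-245) + 288·288 + (-227)·(-227) = 194498
λ ≈ -2178863/194498 = -11.20250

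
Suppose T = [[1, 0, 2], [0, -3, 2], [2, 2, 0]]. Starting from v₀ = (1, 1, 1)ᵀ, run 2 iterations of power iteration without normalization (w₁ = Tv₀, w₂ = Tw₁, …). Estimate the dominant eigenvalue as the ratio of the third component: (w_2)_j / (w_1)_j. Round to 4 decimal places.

w1 = Tv₀ = (1·1 + 0·1 + 2·1; 0·1 + (-3)·1 + 2·1; 2·1 + 2·1 + 0·1) = (3, -1, 4)
w2 = Tw1 = (1·3 + 0·(-1) + 2·4; 0·3 + (-3)·(-1) + 2·4; 2·3 + 2·(-1) + 0·4) = (11, 11, 4)
Ratio at component: 4 / 4 = 1.0000

λ ≈ 1.0000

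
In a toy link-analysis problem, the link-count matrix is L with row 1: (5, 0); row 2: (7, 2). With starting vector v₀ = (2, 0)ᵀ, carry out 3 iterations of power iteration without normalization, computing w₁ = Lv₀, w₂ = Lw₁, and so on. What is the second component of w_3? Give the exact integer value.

w1 = Lv₀ = (5·2 + 0·0; 7·2 + 2·0) = (10, 14)
w2 = Lw1 = (5·10 + 0·14; 7·10 + 2·14) = (50, 98)
w3 = Lw2 = (250, 546)
The requested component of w3 is 546.

546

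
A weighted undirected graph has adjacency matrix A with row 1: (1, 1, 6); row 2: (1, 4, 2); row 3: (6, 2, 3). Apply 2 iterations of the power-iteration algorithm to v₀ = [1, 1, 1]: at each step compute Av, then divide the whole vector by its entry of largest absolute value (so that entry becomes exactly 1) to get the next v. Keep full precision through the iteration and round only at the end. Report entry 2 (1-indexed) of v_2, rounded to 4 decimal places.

Av0 = (8.00000, 7.00000, 11.00000); divide by 11.00000 → v1 = (0.72727, 0.63636, 1.00000)
Av1 = (7.36364, 5.27273, 8.63636); divide by 8.63636 → v2 = (0.85263, 0.61053, 1.00000)
Requested entry of v2: 58/95 = 0.6105

0.6105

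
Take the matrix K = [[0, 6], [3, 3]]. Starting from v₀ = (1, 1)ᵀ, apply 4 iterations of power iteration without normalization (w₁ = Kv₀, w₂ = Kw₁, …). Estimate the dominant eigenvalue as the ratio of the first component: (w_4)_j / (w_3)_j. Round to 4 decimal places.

w1 = Kv₀ = (0·1 + 6·1; 3·1 + 3·1) = (6, 6)
w2 = Kw1 = (0·6 + 6·6; 3·6 + 3·6) = (36, 36)
w3 = Kw2 = (216, 216)
w4 = Kw3 = (1296, 1296)
Ratio at component: 1296 / 216 = 6.0000

6.0000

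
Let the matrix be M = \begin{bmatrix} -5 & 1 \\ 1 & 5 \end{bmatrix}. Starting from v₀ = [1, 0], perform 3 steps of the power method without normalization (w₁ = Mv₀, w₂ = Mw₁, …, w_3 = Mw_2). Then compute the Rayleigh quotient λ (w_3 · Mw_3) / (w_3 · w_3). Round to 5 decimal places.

-5.00000

w1 = Mv₀ = (-5, 1)
w2 = Mw1 = (26, 0)
w3 = Mw2 = (-130, 26)
Mw3 = (676, 0)
w3·Mw3 = (-130)·676 + 26·0 = -87880; w3·w3 = (-130)·(-130) + 26·26 = 17576
λ ≈ -87880/17576 = -5.00000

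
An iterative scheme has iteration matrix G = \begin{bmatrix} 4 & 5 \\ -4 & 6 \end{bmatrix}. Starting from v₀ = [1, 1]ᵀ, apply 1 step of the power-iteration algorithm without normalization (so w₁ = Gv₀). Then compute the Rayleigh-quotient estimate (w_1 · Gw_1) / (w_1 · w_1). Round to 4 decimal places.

w1 = Gv₀ = (4·1 + 5·1; (-4)·1 + 6·1) = (9, 2)
Gw1 = (46, -24)
w1·Gw1 = 9·46 + 2·(-24) = 366; w1·w1 = 9·9 + 2·2 = 85
λ ≈ 366/85 = 4.3059

λ ≈ 4.3059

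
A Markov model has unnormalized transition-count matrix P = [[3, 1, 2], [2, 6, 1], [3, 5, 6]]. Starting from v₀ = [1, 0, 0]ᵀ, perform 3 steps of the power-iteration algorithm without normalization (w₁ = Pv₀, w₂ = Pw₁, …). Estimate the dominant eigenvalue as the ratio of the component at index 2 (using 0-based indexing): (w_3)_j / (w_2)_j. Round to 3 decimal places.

10.216

w1 = Pv₀ = (3·1 + 1·0 + 2·0; 2·1 + 6·0 + 1·0; 3·1 + 5·0 + 6·0) = (3, 2, 3)
w2 = Pw1 = (3·3 + 1·2 + 2·3; 2·3 + 6·2 + 1·3; 3·3 + 5·2 + 6·3) = (17, 21, 37)
w3 = Pw2 = (146, 197, 378)
Ratio at component: 378 / 37 = 10.216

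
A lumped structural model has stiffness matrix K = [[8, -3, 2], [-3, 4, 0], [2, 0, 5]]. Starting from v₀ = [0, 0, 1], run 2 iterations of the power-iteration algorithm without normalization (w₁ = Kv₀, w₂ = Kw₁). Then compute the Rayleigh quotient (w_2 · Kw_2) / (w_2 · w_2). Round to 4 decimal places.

w1 = Kv₀ = (8·0 + (-3)·0 + 2·1; (-3)·0 + 4·0 + 0·1; 2·0 + 0·0 + 5·1) = (2, 0, 5)
w2 = Kw1 = (8·2 + (-3)·0 + 2·5; (-3)·2 + 4·0 + 0·5; 2·2 + 0·0 + 5·5) = (26, -6, 29)
Kw2 = (284, -102, 197)
w2·Kw2 = 26·284 + (-6)·(-102) + 29·197 = 13709; w2·w2 = 26·26 + (-6)·(-6) + 29·29 = 1553
λ ≈ 13709/1553 = 8.8274

8.8274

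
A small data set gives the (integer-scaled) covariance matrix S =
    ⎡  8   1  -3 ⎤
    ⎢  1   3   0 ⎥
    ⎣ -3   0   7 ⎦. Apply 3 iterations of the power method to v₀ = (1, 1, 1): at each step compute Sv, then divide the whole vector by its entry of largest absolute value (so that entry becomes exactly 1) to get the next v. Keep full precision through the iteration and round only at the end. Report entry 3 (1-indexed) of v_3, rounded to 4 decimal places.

-0.1623

Sv0 = (6.00000, 4.00000, 4.00000); divide by 6.00000 → v1 = (1.00000, 0.66667, 0.66667)
Sv1 = (6.66667, 3.00000, 1.66667); divide by 6.66667 → v2 = (1.00000, 0.45000, 0.25000)
Sv2 = (7.70000, 2.35000, -1.25000); divide by 7.70000 → v3 = (1.00000, 0.30519, -0.16234)
Requested entry of v3: -50/308 = -0.1623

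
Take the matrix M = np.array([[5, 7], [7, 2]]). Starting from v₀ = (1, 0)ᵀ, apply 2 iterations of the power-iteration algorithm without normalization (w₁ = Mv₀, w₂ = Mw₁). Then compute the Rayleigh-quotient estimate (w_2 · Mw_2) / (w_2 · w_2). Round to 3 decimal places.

w1 = Mv₀ = (5, 7)
w2 = Mw1 = (74, 49)
Mw2 = (713, 616)
w2·Mw2 = 74·713 + 49·616 = 82946; w2·w2 = 74·74 + 49·49 = 7877
λ ≈ 82946/7877 = 10.530

10.530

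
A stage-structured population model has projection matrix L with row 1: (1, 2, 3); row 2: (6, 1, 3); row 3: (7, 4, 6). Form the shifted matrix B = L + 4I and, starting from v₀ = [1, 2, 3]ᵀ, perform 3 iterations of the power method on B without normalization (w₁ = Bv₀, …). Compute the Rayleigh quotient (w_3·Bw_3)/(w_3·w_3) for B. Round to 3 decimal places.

μ ≈ 15.025

B = L + 4I has rows (5, 2, 3); (6, 5, 3); (7, 4, 10)
w1 = Bv₀ = (18, 25, 45)
w2 = Bw1 = (275, 368, 676)
w3 = Bw2 = (4139, 5518, 10157)
Bw3 = (62202, 82895, 152615)
w3·Bw3 = 2264979243; w3·w3 = 150744294; μ ≈ 2264979243/150744294 = 15.025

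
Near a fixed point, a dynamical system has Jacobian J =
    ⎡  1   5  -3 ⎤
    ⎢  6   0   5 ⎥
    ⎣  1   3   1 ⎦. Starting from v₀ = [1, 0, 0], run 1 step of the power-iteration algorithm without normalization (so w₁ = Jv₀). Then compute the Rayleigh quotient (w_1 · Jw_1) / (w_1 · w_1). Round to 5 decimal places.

w1 = Jv₀ = (1·1 + 5·0 + (-3)·0; 6·1 + 0·0 + 5·0; 1·1 + 3·0 + 1·0) = (1, 6, 1)
Jw1 = (28, 11, 20)
w1·Jw1 = 1·28 + 6·11 + 1·20 = 114; w1·w1 = 1·1 + 6·6 + 1·1 = 38
λ ≈ 114/38 = 3.00000

λ ≈ 3.00000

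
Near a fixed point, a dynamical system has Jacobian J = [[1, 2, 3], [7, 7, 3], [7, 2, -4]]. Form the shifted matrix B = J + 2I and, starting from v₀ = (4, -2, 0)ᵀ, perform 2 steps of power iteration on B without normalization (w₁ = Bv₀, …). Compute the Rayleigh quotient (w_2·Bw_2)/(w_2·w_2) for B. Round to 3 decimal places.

μ ≈ 12.258

B = J + 2I has rows (3, 2, 3); (7, 9, 3); (7, 2, -2)
w1 = Bv₀ = (3·4 + 2·(-2) + 3·0; 7·4 + 9·(-2) + 3·0; 7·4 + 2·(-2) + (-2)·0) = (8, 10, 24)
w2 = Bw1 = (3·8 + 2·10 + 3·24; 7·8 + 9·10 + 3·24; 7·8 + 2·10 + (-2)·24) = (116, 218, 28)
Bw2 = (868, 2858, 1192)
w2·Bw2 = 757108; w2·w2 = 61764; μ ≈ 757108/61764 = 12.258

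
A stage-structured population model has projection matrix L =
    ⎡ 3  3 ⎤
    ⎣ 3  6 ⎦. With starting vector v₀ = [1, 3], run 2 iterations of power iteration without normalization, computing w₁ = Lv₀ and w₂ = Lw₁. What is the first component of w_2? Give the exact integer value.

w1 = Lv₀ = (12, 21)
w2 = Lw1 = (99, 162)
The requested component of w2 is 99.

99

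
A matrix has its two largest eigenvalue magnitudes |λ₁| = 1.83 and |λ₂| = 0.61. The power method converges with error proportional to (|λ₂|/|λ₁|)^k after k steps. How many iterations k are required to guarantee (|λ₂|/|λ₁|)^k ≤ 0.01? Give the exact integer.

5

|λ₂/λ₁| = 0.61/1.83 = 0.33333
Need k ≥ ln(0.01) / ln(0.33333) = -4.6052 / -1.0986 ≈ 4.192
Smallest integer k satisfying the bound: 5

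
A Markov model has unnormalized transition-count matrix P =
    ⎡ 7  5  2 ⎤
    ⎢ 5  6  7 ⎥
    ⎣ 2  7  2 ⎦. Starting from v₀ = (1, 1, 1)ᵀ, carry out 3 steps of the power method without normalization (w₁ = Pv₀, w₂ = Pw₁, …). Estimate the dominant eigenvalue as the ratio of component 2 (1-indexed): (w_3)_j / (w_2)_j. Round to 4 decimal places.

w1 = Pv₀ = (14, 18, 11)
w2 = Pw1 = (210, 255, 176)
w3 = Pw2 = (3097, 3812, 2557)
Ratio at component: 3812 / 255 = 14.9490

λ ≈ 14.9490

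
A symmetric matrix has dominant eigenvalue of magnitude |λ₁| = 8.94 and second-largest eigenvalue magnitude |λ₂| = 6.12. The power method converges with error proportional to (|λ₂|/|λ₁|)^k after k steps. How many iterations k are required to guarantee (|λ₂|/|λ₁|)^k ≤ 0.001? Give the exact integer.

|λ₂/λ₁| = 6.12/8.94 = 0.68456
Need k ≥ ln(0.001) / ln(0.68456) = -6.9078 / -0.3790 ≈ 18.228
Smallest integer k satisfying the bound: 19

19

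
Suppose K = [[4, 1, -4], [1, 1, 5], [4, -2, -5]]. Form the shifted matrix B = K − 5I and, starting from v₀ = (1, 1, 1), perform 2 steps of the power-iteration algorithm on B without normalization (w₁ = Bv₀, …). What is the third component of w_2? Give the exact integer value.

60

B = K − 5I has rows (-1, 1, -4); (1, -4, 5); (4, -2, -10)
w1 = Bv₀ = ((-1)·1 + 1·1 + (-4)·1; 1·1 + (-4)·1 + 5·1; 4·1 + (-2)·1 + (-10)·1) = (-4, 2, -8)
w2 = Bw1 = ((-1)·(-4) + 1·2 + (-4)·(-8); 1·(-4) + (-4)·2 + 5·(-8); 4·(-4) + (-2)·2 + (-10)·(-8)) = (38, -52, 60)
Requested component of w2: 60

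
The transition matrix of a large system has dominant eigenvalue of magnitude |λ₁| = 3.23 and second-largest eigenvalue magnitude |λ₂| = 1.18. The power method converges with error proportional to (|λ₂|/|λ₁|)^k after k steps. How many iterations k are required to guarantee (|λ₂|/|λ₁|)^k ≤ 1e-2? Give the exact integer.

|λ₂/λ₁| = 1.18/3.23 = 0.36533
Need k ≥ ln(1e-2) / ln(0.36533) = -4.6052 / -1.0070 ≈ 4.573
Smallest integer k satisfying the bound: 5

5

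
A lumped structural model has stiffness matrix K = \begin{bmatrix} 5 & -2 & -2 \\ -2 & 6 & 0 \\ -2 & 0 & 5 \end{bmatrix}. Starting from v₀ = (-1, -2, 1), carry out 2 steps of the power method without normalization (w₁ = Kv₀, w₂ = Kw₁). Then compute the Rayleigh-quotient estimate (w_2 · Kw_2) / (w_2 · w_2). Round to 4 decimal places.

w1 = Kv₀ = (5·(-1) + (-2)·(-2) + (-2)·1; (-2)·(-1) + 6·(-2) + 0·1; (-2)·(-1) + 0·(-2) + 5·1) = (-3, -10, 7)
w2 = Kw1 = (5·(-3) + (-2)·(-10) + (-2)·7; (-2)·(-3) + 6·(-10) + 0·7; (-2)·(-3) + 0·(-10) + 5·7) = (-9, -54, 41)
Kw2 = (-19, -306, 223)
w2·Kw2 = (-9)·(-19) + (-54)·(-306) + 41·223 = 25838; w2·w2 = (-9)·(-9) + (-54)·(-54) + 41·41 = 4678
λ ≈ 25838/4678 = 5.5233

λ ≈ 5.5233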